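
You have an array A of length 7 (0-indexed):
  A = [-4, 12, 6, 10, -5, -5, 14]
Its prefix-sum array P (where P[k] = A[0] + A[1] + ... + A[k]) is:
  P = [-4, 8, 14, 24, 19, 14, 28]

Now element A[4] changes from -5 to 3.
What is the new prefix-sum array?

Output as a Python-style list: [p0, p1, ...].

Answer: [-4, 8, 14, 24, 27, 22, 36]

Derivation:
Change: A[4] -5 -> 3, delta = 8
P[k] for k < 4: unchanged (A[4] not included)
P[k] for k >= 4: shift by delta = 8
  P[0] = -4 + 0 = -4
  P[1] = 8 + 0 = 8
  P[2] = 14 + 0 = 14
  P[3] = 24 + 0 = 24
  P[4] = 19 + 8 = 27
  P[5] = 14 + 8 = 22
  P[6] = 28 + 8 = 36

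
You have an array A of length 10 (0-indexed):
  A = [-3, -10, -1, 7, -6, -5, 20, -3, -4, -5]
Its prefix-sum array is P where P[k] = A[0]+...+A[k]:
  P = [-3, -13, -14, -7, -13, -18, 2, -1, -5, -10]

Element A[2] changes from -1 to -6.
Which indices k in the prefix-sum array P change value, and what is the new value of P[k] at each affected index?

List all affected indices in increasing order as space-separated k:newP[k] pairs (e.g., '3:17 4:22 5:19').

Answer: 2:-19 3:-12 4:-18 5:-23 6:-3 7:-6 8:-10 9:-15

Derivation:
P[k] = A[0] + ... + A[k]
P[k] includes A[2] iff k >= 2
Affected indices: 2, 3, ..., 9; delta = -5
  P[2]: -14 + -5 = -19
  P[3]: -7 + -5 = -12
  P[4]: -13 + -5 = -18
  P[5]: -18 + -5 = -23
  P[6]: 2 + -5 = -3
  P[7]: -1 + -5 = -6
  P[8]: -5 + -5 = -10
  P[9]: -10 + -5 = -15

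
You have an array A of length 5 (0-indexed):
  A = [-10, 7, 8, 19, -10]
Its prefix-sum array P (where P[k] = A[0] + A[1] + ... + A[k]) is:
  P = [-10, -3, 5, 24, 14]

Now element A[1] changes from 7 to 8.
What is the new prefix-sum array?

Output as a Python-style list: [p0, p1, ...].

Change: A[1] 7 -> 8, delta = 1
P[k] for k < 1: unchanged (A[1] not included)
P[k] for k >= 1: shift by delta = 1
  P[0] = -10 + 0 = -10
  P[1] = -3 + 1 = -2
  P[2] = 5 + 1 = 6
  P[3] = 24 + 1 = 25
  P[4] = 14 + 1 = 15

Answer: [-10, -2, 6, 25, 15]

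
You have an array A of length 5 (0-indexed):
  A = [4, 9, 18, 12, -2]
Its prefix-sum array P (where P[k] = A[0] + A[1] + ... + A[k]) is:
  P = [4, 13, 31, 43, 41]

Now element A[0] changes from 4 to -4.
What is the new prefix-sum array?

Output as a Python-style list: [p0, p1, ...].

Change: A[0] 4 -> -4, delta = -8
P[k] for k < 0: unchanged (A[0] not included)
P[k] for k >= 0: shift by delta = -8
  P[0] = 4 + -8 = -4
  P[1] = 13 + -8 = 5
  P[2] = 31 + -8 = 23
  P[3] = 43 + -8 = 35
  P[4] = 41 + -8 = 33

Answer: [-4, 5, 23, 35, 33]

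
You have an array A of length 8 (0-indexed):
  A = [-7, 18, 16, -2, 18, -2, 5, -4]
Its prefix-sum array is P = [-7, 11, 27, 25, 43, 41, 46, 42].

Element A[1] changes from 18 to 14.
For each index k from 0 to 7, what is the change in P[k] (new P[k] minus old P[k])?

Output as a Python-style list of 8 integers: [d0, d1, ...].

Answer: [0, -4, -4, -4, -4, -4, -4, -4]

Derivation:
Element change: A[1] 18 -> 14, delta = -4
For k < 1: P[k] unchanged, delta_P[k] = 0
For k >= 1: P[k] shifts by exactly -4
Delta array: [0, -4, -4, -4, -4, -4, -4, -4]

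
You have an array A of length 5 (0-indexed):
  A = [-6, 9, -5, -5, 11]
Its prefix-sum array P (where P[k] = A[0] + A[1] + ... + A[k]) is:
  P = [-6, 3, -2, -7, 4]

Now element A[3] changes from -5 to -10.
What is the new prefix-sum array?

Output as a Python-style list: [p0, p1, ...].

Change: A[3] -5 -> -10, delta = -5
P[k] for k < 3: unchanged (A[3] not included)
P[k] for k >= 3: shift by delta = -5
  P[0] = -6 + 0 = -6
  P[1] = 3 + 0 = 3
  P[2] = -2 + 0 = -2
  P[3] = -7 + -5 = -12
  P[4] = 4 + -5 = -1

Answer: [-6, 3, -2, -12, -1]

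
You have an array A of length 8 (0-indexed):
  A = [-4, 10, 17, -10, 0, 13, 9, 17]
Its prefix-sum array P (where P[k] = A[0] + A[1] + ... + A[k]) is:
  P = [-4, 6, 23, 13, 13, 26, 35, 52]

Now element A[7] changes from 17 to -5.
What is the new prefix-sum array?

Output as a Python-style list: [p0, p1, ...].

Change: A[7] 17 -> -5, delta = -22
P[k] for k < 7: unchanged (A[7] not included)
P[k] for k >= 7: shift by delta = -22
  P[0] = -4 + 0 = -4
  P[1] = 6 + 0 = 6
  P[2] = 23 + 0 = 23
  P[3] = 13 + 0 = 13
  P[4] = 13 + 0 = 13
  P[5] = 26 + 0 = 26
  P[6] = 35 + 0 = 35
  P[7] = 52 + -22 = 30

Answer: [-4, 6, 23, 13, 13, 26, 35, 30]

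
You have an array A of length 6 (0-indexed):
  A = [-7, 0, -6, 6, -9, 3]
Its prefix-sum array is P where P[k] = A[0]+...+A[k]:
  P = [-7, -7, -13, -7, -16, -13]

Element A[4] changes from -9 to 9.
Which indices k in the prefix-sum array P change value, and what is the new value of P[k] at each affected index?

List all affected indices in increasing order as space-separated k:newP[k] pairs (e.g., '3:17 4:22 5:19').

P[k] = A[0] + ... + A[k]
P[k] includes A[4] iff k >= 4
Affected indices: 4, 5, ..., 5; delta = 18
  P[4]: -16 + 18 = 2
  P[5]: -13 + 18 = 5

Answer: 4:2 5:5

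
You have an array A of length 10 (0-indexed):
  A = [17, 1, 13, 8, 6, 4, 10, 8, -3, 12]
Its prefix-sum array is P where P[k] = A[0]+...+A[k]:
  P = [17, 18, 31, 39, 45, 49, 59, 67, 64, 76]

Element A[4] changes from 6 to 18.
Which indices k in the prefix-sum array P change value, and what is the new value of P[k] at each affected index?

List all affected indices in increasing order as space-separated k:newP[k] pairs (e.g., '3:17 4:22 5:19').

P[k] = A[0] + ... + A[k]
P[k] includes A[4] iff k >= 4
Affected indices: 4, 5, ..., 9; delta = 12
  P[4]: 45 + 12 = 57
  P[5]: 49 + 12 = 61
  P[6]: 59 + 12 = 71
  P[7]: 67 + 12 = 79
  P[8]: 64 + 12 = 76
  P[9]: 76 + 12 = 88

Answer: 4:57 5:61 6:71 7:79 8:76 9:88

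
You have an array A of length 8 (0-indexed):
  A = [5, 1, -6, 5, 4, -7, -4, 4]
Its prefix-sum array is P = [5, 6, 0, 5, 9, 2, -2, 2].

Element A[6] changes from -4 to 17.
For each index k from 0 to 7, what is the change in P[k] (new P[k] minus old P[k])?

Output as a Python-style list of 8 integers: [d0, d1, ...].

Element change: A[6] -4 -> 17, delta = 21
For k < 6: P[k] unchanged, delta_P[k] = 0
For k >= 6: P[k] shifts by exactly 21
Delta array: [0, 0, 0, 0, 0, 0, 21, 21]

Answer: [0, 0, 0, 0, 0, 0, 21, 21]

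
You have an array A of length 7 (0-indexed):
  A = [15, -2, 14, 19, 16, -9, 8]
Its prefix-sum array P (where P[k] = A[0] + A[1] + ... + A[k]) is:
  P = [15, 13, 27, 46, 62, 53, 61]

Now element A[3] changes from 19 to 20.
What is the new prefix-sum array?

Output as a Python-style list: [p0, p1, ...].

Change: A[3] 19 -> 20, delta = 1
P[k] for k < 3: unchanged (A[3] not included)
P[k] for k >= 3: shift by delta = 1
  P[0] = 15 + 0 = 15
  P[1] = 13 + 0 = 13
  P[2] = 27 + 0 = 27
  P[3] = 46 + 1 = 47
  P[4] = 62 + 1 = 63
  P[5] = 53 + 1 = 54
  P[6] = 61 + 1 = 62

Answer: [15, 13, 27, 47, 63, 54, 62]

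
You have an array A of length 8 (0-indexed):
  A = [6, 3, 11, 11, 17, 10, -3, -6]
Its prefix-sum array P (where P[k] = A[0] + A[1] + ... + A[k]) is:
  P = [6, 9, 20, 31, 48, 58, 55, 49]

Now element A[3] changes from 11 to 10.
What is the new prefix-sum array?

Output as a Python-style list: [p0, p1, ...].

Change: A[3] 11 -> 10, delta = -1
P[k] for k < 3: unchanged (A[3] not included)
P[k] for k >= 3: shift by delta = -1
  P[0] = 6 + 0 = 6
  P[1] = 9 + 0 = 9
  P[2] = 20 + 0 = 20
  P[3] = 31 + -1 = 30
  P[4] = 48 + -1 = 47
  P[5] = 58 + -1 = 57
  P[6] = 55 + -1 = 54
  P[7] = 49 + -1 = 48

Answer: [6, 9, 20, 30, 47, 57, 54, 48]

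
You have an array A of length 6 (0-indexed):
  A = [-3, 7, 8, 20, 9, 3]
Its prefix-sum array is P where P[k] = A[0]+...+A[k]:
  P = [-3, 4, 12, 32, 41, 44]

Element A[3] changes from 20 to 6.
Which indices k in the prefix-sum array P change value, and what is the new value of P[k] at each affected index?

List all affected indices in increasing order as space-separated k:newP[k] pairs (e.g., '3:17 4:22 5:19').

Answer: 3:18 4:27 5:30

Derivation:
P[k] = A[0] + ... + A[k]
P[k] includes A[3] iff k >= 3
Affected indices: 3, 4, ..., 5; delta = -14
  P[3]: 32 + -14 = 18
  P[4]: 41 + -14 = 27
  P[5]: 44 + -14 = 30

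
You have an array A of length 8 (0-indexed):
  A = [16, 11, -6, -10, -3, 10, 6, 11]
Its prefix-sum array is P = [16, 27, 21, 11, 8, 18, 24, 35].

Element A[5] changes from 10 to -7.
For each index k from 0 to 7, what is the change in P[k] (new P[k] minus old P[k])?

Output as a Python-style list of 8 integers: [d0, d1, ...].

Answer: [0, 0, 0, 0, 0, -17, -17, -17]

Derivation:
Element change: A[5] 10 -> -7, delta = -17
For k < 5: P[k] unchanged, delta_P[k] = 0
For k >= 5: P[k] shifts by exactly -17
Delta array: [0, 0, 0, 0, 0, -17, -17, -17]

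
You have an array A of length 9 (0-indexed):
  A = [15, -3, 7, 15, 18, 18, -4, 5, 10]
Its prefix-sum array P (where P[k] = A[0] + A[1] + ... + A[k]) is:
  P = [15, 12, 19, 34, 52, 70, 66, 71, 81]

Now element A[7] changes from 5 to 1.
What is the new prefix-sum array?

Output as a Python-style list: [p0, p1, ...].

Change: A[7] 5 -> 1, delta = -4
P[k] for k < 7: unchanged (A[7] not included)
P[k] for k >= 7: shift by delta = -4
  P[0] = 15 + 0 = 15
  P[1] = 12 + 0 = 12
  P[2] = 19 + 0 = 19
  P[3] = 34 + 0 = 34
  P[4] = 52 + 0 = 52
  P[5] = 70 + 0 = 70
  P[6] = 66 + 0 = 66
  P[7] = 71 + -4 = 67
  P[8] = 81 + -4 = 77

Answer: [15, 12, 19, 34, 52, 70, 66, 67, 77]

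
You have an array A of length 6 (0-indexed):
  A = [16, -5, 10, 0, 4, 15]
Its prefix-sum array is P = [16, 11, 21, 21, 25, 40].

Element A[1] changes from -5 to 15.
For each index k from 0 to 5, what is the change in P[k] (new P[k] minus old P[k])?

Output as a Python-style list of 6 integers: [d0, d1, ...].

Element change: A[1] -5 -> 15, delta = 20
For k < 1: P[k] unchanged, delta_P[k] = 0
For k >= 1: P[k] shifts by exactly 20
Delta array: [0, 20, 20, 20, 20, 20]

Answer: [0, 20, 20, 20, 20, 20]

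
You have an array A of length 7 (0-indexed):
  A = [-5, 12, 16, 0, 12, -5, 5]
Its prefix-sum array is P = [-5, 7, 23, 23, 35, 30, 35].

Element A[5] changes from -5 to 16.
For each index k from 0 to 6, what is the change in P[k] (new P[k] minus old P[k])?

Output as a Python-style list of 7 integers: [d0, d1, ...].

Element change: A[5] -5 -> 16, delta = 21
For k < 5: P[k] unchanged, delta_P[k] = 0
For k >= 5: P[k] shifts by exactly 21
Delta array: [0, 0, 0, 0, 0, 21, 21]

Answer: [0, 0, 0, 0, 0, 21, 21]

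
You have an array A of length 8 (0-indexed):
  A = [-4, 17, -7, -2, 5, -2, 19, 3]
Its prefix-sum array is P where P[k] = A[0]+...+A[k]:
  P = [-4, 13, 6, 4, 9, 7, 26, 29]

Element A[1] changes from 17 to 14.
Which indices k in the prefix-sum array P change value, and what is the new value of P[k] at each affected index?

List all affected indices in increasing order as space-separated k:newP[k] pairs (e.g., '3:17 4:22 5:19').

Answer: 1:10 2:3 3:1 4:6 5:4 6:23 7:26

Derivation:
P[k] = A[0] + ... + A[k]
P[k] includes A[1] iff k >= 1
Affected indices: 1, 2, ..., 7; delta = -3
  P[1]: 13 + -3 = 10
  P[2]: 6 + -3 = 3
  P[3]: 4 + -3 = 1
  P[4]: 9 + -3 = 6
  P[5]: 7 + -3 = 4
  P[6]: 26 + -3 = 23
  P[7]: 29 + -3 = 26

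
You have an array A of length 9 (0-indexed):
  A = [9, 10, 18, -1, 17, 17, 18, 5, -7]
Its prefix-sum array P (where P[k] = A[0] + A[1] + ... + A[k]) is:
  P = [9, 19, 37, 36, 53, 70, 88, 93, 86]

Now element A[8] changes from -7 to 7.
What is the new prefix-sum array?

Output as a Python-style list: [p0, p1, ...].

Answer: [9, 19, 37, 36, 53, 70, 88, 93, 100]

Derivation:
Change: A[8] -7 -> 7, delta = 14
P[k] for k < 8: unchanged (A[8] not included)
P[k] for k >= 8: shift by delta = 14
  P[0] = 9 + 0 = 9
  P[1] = 19 + 0 = 19
  P[2] = 37 + 0 = 37
  P[3] = 36 + 0 = 36
  P[4] = 53 + 0 = 53
  P[5] = 70 + 0 = 70
  P[6] = 88 + 0 = 88
  P[7] = 93 + 0 = 93
  P[8] = 86 + 14 = 100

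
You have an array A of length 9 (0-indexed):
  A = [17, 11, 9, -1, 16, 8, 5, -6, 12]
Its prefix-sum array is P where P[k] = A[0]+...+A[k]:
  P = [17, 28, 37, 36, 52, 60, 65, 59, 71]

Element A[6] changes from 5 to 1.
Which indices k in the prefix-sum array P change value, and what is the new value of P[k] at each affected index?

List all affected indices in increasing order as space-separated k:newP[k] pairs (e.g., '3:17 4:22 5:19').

P[k] = A[0] + ... + A[k]
P[k] includes A[6] iff k >= 6
Affected indices: 6, 7, ..., 8; delta = -4
  P[6]: 65 + -4 = 61
  P[7]: 59 + -4 = 55
  P[8]: 71 + -4 = 67

Answer: 6:61 7:55 8:67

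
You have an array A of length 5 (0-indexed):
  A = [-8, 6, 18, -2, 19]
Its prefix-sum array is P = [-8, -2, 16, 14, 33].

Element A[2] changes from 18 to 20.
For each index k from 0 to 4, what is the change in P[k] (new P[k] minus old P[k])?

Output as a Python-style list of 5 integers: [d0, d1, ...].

Answer: [0, 0, 2, 2, 2]

Derivation:
Element change: A[2] 18 -> 20, delta = 2
For k < 2: P[k] unchanged, delta_P[k] = 0
For k >= 2: P[k] shifts by exactly 2
Delta array: [0, 0, 2, 2, 2]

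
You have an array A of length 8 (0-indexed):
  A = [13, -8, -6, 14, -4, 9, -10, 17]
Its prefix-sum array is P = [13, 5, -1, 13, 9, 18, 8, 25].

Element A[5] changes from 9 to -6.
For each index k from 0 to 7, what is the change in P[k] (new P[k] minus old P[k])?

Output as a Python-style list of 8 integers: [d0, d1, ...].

Answer: [0, 0, 0, 0, 0, -15, -15, -15]

Derivation:
Element change: A[5] 9 -> -6, delta = -15
For k < 5: P[k] unchanged, delta_P[k] = 0
For k >= 5: P[k] shifts by exactly -15
Delta array: [0, 0, 0, 0, 0, -15, -15, -15]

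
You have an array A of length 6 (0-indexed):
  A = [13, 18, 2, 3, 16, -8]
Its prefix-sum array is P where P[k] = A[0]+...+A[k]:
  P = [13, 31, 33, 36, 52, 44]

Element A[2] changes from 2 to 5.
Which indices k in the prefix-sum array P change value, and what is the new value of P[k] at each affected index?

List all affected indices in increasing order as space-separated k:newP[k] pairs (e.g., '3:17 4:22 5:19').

Answer: 2:36 3:39 4:55 5:47

Derivation:
P[k] = A[0] + ... + A[k]
P[k] includes A[2] iff k >= 2
Affected indices: 2, 3, ..., 5; delta = 3
  P[2]: 33 + 3 = 36
  P[3]: 36 + 3 = 39
  P[4]: 52 + 3 = 55
  P[5]: 44 + 3 = 47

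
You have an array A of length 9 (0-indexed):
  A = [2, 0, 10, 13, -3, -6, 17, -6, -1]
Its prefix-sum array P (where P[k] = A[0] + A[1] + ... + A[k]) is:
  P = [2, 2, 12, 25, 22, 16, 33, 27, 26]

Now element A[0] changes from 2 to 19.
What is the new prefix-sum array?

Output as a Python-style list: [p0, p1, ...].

Answer: [19, 19, 29, 42, 39, 33, 50, 44, 43]

Derivation:
Change: A[0] 2 -> 19, delta = 17
P[k] for k < 0: unchanged (A[0] not included)
P[k] for k >= 0: shift by delta = 17
  P[0] = 2 + 17 = 19
  P[1] = 2 + 17 = 19
  P[2] = 12 + 17 = 29
  P[3] = 25 + 17 = 42
  P[4] = 22 + 17 = 39
  P[5] = 16 + 17 = 33
  P[6] = 33 + 17 = 50
  P[7] = 27 + 17 = 44
  P[8] = 26 + 17 = 43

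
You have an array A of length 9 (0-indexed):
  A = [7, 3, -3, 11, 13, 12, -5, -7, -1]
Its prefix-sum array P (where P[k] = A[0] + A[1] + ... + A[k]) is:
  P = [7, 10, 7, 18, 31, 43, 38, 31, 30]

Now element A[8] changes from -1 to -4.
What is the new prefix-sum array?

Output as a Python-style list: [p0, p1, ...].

Answer: [7, 10, 7, 18, 31, 43, 38, 31, 27]

Derivation:
Change: A[8] -1 -> -4, delta = -3
P[k] for k < 8: unchanged (A[8] not included)
P[k] for k >= 8: shift by delta = -3
  P[0] = 7 + 0 = 7
  P[1] = 10 + 0 = 10
  P[2] = 7 + 0 = 7
  P[3] = 18 + 0 = 18
  P[4] = 31 + 0 = 31
  P[5] = 43 + 0 = 43
  P[6] = 38 + 0 = 38
  P[7] = 31 + 0 = 31
  P[8] = 30 + -3 = 27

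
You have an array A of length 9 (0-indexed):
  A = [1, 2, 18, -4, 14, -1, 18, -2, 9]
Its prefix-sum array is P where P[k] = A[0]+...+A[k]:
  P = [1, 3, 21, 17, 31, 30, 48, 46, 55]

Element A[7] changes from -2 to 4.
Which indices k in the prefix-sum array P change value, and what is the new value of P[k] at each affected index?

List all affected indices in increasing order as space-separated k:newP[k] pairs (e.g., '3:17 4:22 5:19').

Answer: 7:52 8:61

Derivation:
P[k] = A[0] + ... + A[k]
P[k] includes A[7] iff k >= 7
Affected indices: 7, 8, ..., 8; delta = 6
  P[7]: 46 + 6 = 52
  P[8]: 55 + 6 = 61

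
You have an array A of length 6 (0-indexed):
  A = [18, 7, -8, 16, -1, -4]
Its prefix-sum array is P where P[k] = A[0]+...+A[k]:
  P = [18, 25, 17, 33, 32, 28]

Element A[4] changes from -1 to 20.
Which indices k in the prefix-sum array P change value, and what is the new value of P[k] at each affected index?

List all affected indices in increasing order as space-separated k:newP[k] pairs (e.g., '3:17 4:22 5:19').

Answer: 4:53 5:49

Derivation:
P[k] = A[0] + ... + A[k]
P[k] includes A[4] iff k >= 4
Affected indices: 4, 5, ..., 5; delta = 21
  P[4]: 32 + 21 = 53
  P[5]: 28 + 21 = 49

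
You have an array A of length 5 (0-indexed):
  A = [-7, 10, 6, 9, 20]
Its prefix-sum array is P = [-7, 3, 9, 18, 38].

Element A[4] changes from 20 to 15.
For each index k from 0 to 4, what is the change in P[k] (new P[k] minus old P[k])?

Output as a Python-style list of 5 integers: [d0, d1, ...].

Element change: A[4] 20 -> 15, delta = -5
For k < 4: P[k] unchanged, delta_P[k] = 0
For k >= 4: P[k] shifts by exactly -5
Delta array: [0, 0, 0, 0, -5]

Answer: [0, 0, 0, 0, -5]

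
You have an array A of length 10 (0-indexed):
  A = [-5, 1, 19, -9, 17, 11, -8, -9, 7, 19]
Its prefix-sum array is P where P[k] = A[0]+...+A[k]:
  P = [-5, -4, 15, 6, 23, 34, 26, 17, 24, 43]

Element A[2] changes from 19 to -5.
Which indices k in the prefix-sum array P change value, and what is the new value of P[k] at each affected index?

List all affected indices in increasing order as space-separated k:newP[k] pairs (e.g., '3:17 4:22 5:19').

P[k] = A[0] + ... + A[k]
P[k] includes A[2] iff k >= 2
Affected indices: 2, 3, ..., 9; delta = -24
  P[2]: 15 + -24 = -9
  P[3]: 6 + -24 = -18
  P[4]: 23 + -24 = -1
  P[5]: 34 + -24 = 10
  P[6]: 26 + -24 = 2
  P[7]: 17 + -24 = -7
  P[8]: 24 + -24 = 0
  P[9]: 43 + -24 = 19

Answer: 2:-9 3:-18 4:-1 5:10 6:2 7:-7 8:0 9:19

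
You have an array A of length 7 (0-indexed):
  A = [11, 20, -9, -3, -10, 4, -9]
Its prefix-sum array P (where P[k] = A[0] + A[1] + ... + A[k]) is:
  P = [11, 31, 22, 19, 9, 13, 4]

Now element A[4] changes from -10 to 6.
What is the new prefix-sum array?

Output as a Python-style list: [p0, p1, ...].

Answer: [11, 31, 22, 19, 25, 29, 20]

Derivation:
Change: A[4] -10 -> 6, delta = 16
P[k] for k < 4: unchanged (A[4] not included)
P[k] for k >= 4: shift by delta = 16
  P[0] = 11 + 0 = 11
  P[1] = 31 + 0 = 31
  P[2] = 22 + 0 = 22
  P[3] = 19 + 0 = 19
  P[4] = 9 + 16 = 25
  P[5] = 13 + 16 = 29
  P[6] = 4 + 16 = 20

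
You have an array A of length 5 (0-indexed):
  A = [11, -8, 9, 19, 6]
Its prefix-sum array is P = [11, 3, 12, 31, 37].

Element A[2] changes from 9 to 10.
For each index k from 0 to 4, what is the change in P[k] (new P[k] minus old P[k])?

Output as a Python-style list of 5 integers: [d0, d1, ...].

Answer: [0, 0, 1, 1, 1]

Derivation:
Element change: A[2] 9 -> 10, delta = 1
For k < 2: P[k] unchanged, delta_P[k] = 0
For k >= 2: P[k] shifts by exactly 1
Delta array: [0, 0, 1, 1, 1]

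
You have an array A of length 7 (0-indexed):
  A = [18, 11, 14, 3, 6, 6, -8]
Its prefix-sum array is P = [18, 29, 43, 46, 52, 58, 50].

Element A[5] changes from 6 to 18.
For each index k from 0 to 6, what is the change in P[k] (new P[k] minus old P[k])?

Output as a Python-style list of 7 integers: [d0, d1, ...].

Answer: [0, 0, 0, 0, 0, 12, 12]

Derivation:
Element change: A[5] 6 -> 18, delta = 12
For k < 5: P[k] unchanged, delta_P[k] = 0
For k >= 5: P[k] shifts by exactly 12
Delta array: [0, 0, 0, 0, 0, 12, 12]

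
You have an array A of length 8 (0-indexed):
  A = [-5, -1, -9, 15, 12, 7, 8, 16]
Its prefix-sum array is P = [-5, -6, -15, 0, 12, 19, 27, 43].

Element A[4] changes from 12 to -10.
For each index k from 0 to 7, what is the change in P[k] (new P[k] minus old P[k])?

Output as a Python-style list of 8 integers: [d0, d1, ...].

Element change: A[4] 12 -> -10, delta = -22
For k < 4: P[k] unchanged, delta_P[k] = 0
For k >= 4: P[k] shifts by exactly -22
Delta array: [0, 0, 0, 0, -22, -22, -22, -22]

Answer: [0, 0, 0, 0, -22, -22, -22, -22]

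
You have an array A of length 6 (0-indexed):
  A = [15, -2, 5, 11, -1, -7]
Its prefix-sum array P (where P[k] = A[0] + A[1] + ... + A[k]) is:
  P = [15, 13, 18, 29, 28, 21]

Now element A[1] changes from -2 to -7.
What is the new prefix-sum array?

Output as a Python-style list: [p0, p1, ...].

Answer: [15, 8, 13, 24, 23, 16]

Derivation:
Change: A[1] -2 -> -7, delta = -5
P[k] for k < 1: unchanged (A[1] not included)
P[k] for k >= 1: shift by delta = -5
  P[0] = 15 + 0 = 15
  P[1] = 13 + -5 = 8
  P[2] = 18 + -5 = 13
  P[3] = 29 + -5 = 24
  P[4] = 28 + -5 = 23
  P[5] = 21 + -5 = 16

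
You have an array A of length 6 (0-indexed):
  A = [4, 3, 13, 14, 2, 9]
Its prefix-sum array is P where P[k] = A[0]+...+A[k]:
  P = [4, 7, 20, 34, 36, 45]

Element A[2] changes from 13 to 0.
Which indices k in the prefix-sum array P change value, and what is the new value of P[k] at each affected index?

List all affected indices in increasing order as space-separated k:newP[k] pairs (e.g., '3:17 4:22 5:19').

P[k] = A[0] + ... + A[k]
P[k] includes A[2] iff k >= 2
Affected indices: 2, 3, ..., 5; delta = -13
  P[2]: 20 + -13 = 7
  P[3]: 34 + -13 = 21
  P[4]: 36 + -13 = 23
  P[5]: 45 + -13 = 32

Answer: 2:7 3:21 4:23 5:32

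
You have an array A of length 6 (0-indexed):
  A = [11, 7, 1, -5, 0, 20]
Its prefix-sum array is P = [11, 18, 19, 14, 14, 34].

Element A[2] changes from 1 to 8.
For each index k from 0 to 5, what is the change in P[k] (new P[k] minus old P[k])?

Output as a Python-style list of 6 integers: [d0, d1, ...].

Answer: [0, 0, 7, 7, 7, 7]

Derivation:
Element change: A[2] 1 -> 8, delta = 7
For k < 2: P[k] unchanged, delta_P[k] = 0
For k >= 2: P[k] shifts by exactly 7
Delta array: [0, 0, 7, 7, 7, 7]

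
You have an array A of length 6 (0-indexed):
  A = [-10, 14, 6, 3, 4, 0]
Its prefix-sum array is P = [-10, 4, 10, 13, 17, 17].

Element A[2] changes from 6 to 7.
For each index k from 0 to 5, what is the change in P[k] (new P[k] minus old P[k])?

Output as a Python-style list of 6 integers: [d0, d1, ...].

Element change: A[2] 6 -> 7, delta = 1
For k < 2: P[k] unchanged, delta_P[k] = 0
For k >= 2: P[k] shifts by exactly 1
Delta array: [0, 0, 1, 1, 1, 1]

Answer: [0, 0, 1, 1, 1, 1]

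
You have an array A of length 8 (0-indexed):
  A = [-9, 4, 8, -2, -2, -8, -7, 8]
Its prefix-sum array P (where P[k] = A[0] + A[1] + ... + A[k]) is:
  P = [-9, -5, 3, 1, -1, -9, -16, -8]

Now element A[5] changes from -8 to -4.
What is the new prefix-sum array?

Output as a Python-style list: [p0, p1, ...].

Answer: [-9, -5, 3, 1, -1, -5, -12, -4]

Derivation:
Change: A[5] -8 -> -4, delta = 4
P[k] for k < 5: unchanged (A[5] not included)
P[k] for k >= 5: shift by delta = 4
  P[0] = -9 + 0 = -9
  P[1] = -5 + 0 = -5
  P[2] = 3 + 0 = 3
  P[3] = 1 + 0 = 1
  P[4] = -1 + 0 = -1
  P[5] = -9 + 4 = -5
  P[6] = -16 + 4 = -12
  P[7] = -8 + 4 = -4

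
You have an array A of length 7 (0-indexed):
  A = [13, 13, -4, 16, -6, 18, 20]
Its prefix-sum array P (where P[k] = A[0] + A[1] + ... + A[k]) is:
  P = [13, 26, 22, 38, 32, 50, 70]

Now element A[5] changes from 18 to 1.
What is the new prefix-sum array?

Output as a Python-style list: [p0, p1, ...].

Answer: [13, 26, 22, 38, 32, 33, 53]

Derivation:
Change: A[5] 18 -> 1, delta = -17
P[k] for k < 5: unchanged (A[5] not included)
P[k] for k >= 5: shift by delta = -17
  P[0] = 13 + 0 = 13
  P[1] = 26 + 0 = 26
  P[2] = 22 + 0 = 22
  P[3] = 38 + 0 = 38
  P[4] = 32 + 0 = 32
  P[5] = 50 + -17 = 33
  P[6] = 70 + -17 = 53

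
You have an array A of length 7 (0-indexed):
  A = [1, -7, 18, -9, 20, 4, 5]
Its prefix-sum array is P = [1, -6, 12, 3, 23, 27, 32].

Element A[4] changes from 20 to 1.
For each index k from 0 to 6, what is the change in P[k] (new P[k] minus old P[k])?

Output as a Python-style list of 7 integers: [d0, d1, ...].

Element change: A[4] 20 -> 1, delta = -19
For k < 4: P[k] unchanged, delta_P[k] = 0
For k >= 4: P[k] shifts by exactly -19
Delta array: [0, 0, 0, 0, -19, -19, -19]

Answer: [0, 0, 0, 0, -19, -19, -19]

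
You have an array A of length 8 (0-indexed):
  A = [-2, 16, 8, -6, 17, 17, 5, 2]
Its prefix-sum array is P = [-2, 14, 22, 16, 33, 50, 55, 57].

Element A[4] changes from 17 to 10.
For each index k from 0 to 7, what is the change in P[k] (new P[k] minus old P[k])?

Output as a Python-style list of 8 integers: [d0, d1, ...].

Element change: A[4] 17 -> 10, delta = -7
For k < 4: P[k] unchanged, delta_P[k] = 0
For k >= 4: P[k] shifts by exactly -7
Delta array: [0, 0, 0, 0, -7, -7, -7, -7]

Answer: [0, 0, 0, 0, -7, -7, -7, -7]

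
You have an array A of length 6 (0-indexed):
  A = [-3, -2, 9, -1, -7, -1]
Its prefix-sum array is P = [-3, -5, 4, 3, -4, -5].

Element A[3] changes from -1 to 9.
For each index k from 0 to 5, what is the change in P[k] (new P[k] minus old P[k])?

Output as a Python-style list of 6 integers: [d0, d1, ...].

Answer: [0, 0, 0, 10, 10, 10]

Derivation:
Element change: A[3] -1 -> 9, delta = 10
For k < 3: P[k] unchanged, delta_P[k] = 0
For k >= 3: P[k] shifts by exactly 10
Delta array: [0, 0, 0, 10, 10, 10]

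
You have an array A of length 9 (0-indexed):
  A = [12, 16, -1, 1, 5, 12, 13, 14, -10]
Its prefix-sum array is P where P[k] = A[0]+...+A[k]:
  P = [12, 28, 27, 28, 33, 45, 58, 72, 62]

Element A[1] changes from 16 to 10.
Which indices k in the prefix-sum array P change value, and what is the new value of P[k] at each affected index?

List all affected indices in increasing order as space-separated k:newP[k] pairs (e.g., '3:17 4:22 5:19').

Answer: 1:22 2:21 3:22 4:27 5:39 6:52 7:66 8:56

Derivation:
P[k] = A[0] + ... + A[k]
P[k] includes A[1] iff k >= 1
Affected indices: 1, 2, ..., 8; delta = -6
  P[1]: 28 + -6 = 22
  P[2]: 27 + -6 = 21
  P[3]: 28 + -6 = 22
  P[4]: 33 + -6 = 27
  P[5]: 45 + -6 = 39
  P[6]: 58 + -6 = 52
  P[7]: 72 + -6 = 66
  P[8]: 62 + -6 = 56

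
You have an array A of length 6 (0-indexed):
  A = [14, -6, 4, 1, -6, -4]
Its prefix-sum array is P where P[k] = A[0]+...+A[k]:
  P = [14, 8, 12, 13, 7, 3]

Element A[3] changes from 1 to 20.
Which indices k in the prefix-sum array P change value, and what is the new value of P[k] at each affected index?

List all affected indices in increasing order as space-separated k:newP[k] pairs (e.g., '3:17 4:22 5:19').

Answer: 3:32 4:26 5:22

Derivation:
P[k] = A[0] + ... + A[k]
P[k] includes A[3] iff k >= 3
Affected indices: 3, 4, ..., 5; delta = 19
  P[3]: 13 + 19 = 32
  P[4]: 7 + 19 = 26
  P[5]: 3 + 19 = 22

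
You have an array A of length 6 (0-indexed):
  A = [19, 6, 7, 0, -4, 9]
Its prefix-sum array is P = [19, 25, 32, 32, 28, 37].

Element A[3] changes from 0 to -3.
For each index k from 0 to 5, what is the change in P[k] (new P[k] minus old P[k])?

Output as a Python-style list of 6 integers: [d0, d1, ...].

Element change: A[3] 0 -> -3, delta = -3
For k < 3: P[k] unchanged, delta_P[k] = 0
For k >= 3: P[k] shifts by exactly -3
Delta array: [0, 0, 0, -3, -3, -3]

Answer: [0, 0, 0, -3, -3, -3]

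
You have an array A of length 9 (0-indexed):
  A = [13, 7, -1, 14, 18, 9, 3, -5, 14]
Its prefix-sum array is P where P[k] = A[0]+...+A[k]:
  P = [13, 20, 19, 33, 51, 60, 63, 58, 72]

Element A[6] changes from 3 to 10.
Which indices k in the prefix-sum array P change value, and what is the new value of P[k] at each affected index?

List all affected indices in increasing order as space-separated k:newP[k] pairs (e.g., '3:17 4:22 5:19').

Answer: 6:70 7:65 8:79

Derivation:
P[k] = A[0] + ... + A[k]
P[k] includes A[6] iff k >= 6
Affected indices: 6, 7, ..., 8; delta = 7
  P[6]: 63 + 7 = 70
  P[7]: 58 + 7 = 65
  P[8]: 72 + 7 = 79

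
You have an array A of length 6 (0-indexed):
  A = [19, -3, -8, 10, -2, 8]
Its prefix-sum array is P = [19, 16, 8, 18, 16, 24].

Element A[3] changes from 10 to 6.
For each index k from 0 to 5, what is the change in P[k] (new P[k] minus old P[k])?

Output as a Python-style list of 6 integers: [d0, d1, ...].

Answer: [0, 0, 0, -4, -4, -4]

Derivation:
Element change: A[3] 10 -> 6, delta = -4
For k < 3: P[k] unchanged, delta_P[k] = 0
For k >= 3: P[k] shifts by exactly -4
Delta array: [0, 0, 0, -4, -4, -4]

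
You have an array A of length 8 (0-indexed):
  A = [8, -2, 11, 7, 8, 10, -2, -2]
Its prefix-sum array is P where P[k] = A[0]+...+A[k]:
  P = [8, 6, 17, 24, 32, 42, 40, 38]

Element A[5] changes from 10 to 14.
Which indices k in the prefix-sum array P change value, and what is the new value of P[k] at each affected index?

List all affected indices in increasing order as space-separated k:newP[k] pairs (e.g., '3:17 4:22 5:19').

Answer: 5:46 6:44 7:42

Derivation:
P[k] = A[0] + ... + A[k]
P[k] includes A[5] iff k >= 5
Affected indices: 5, 6, ..., 7; delta = 4
  P[5]: 42 + 4 = 46
  P[6]: 40 + 4 = 44
  P[7]: 38 + 4 = 42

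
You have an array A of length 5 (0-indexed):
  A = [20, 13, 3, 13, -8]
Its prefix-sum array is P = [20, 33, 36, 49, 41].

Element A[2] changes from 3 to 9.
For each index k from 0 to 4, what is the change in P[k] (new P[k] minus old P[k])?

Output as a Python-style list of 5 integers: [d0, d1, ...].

Answer: [0, 0, 6, 6, 6]

Derivation:
Element change: A[2] 3 -> 9, delta = 6
For k < 2: P[k] unchanged, delta_P[k] = 0
For k >= 2: P[k] shifts by exactly 6
Delta array: [0, 0, 6, 6, 6]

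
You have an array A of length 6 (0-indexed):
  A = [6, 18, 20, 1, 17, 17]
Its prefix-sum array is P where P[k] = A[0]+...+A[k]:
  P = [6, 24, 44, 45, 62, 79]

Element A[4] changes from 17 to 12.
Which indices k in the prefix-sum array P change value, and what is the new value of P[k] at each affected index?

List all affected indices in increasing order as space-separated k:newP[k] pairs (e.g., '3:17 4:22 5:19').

P[k] = A[0] + ... + A[k]
P[k] includes A[4] iff k >= 4
Affected indices: 4, 5, ..., 5; delta = -5
  P[4]: 62 + -5 = 57
  P[5]: 79 + -5 = 74

Answer: 4:57 5:74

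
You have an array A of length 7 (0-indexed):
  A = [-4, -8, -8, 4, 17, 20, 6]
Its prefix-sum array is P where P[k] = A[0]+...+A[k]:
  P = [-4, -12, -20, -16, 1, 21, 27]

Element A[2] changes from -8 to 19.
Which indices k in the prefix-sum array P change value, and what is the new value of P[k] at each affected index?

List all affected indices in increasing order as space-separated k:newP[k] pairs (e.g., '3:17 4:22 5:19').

P[k] = A[0] + ... + A[k]
P[k] includes A[2] iff k >= 2
Affected indices: 2, 3, ..., 6; delta = 27
  P[2]: -20 + 27 = 7
  P[3]: -16 + 27 = 11
  P[4]: 1 + 27 = 28
  P[5]: 21 + 27 = 48
  P[6]: 27 + 27 = 54

Answer: 2:7 3:11 4:28 5:48 6:54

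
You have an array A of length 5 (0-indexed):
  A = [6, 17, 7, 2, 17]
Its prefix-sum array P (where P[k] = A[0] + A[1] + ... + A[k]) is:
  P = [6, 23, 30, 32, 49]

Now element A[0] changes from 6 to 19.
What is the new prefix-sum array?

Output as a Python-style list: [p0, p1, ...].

Answer: [19, 36, 43, 45, 62]

Derivation:
Change: A[0] 6 -> 19, delta = 13
P[k] for k < 0: unchanged (A[0] not included)
P[k] for k >= 0: shift by delta = 13
  P[0] = 6 + 13 = 19
  P[1] = 23 + 13 = 36
  P[2] = 30 + 13 = 43
  P[3] = 32 + 13 = 45
  P[4] = 49 + 13 = 62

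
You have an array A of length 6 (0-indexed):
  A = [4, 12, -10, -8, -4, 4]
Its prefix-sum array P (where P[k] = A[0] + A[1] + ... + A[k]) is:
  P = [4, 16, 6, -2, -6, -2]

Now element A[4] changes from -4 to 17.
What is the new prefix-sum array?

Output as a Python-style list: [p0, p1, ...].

Answer: [4, 16, 6, -2, 15, 19]

Derivation:
Change: A[4] -4 -> 17, delta = 21
P[k] for k < 4: unchanged (A[4] not included)
P[k] for k >= 4: shift by delta = 21
  P[0] = 4 + 0 = 4
  P[1] = 16 + 0 = 16
  P[2] = 6 + 0 = 6
  P[3] = -2 + 0 = -2
  P[4] = -6 + 21 = 15
  P[5] = -2 + 21 = 19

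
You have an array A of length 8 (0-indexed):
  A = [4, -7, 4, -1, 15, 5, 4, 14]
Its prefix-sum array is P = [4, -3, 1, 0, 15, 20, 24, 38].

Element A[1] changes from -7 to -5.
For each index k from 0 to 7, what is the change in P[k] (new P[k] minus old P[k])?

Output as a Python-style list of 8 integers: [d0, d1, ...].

Element change: A[1] -7 -> -5, delta = 2
For k < 1: P[k] unchanged, delta_P[k] = 0
For k >= 1: P[k] shifts by exactly 2
Delta array: [0, 2, 2, 2, 2, 2, 2, 2]

Answer: [0, 2, 2, 2, 2, 2, 2, 2]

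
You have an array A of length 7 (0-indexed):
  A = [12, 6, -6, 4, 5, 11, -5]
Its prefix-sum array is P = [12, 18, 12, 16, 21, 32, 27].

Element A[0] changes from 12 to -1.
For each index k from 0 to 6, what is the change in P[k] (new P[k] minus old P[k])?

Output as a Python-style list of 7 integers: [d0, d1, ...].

Element change: A[0] 12 -> -1, delta = -13
For k < 0: P[k] unchanged, delta_P[k] = 0
For k >= 0: P[k] shifts by exactly -13
Delta array: [-13, -13, -13, -13, -13, -13, -13]

Answer: [-13, -13, -13, -13, -13, -13, -13]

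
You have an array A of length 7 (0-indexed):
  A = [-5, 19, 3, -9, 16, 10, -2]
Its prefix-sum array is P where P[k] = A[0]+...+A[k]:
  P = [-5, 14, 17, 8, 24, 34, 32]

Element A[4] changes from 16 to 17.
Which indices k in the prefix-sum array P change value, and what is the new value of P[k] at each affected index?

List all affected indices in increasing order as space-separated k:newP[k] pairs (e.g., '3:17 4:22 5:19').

P[k] = A[0] + ... + A[k]
P[k] includes A[4] iff k >= 4
Affected indices: 4, 5, ..., 6; delta = 1
  P[4]: 24 + 1 = 25
  P[5]: 34 + 1 = 35
  P[6]: 32 + 1 = 33

Answer: 4:25 5:35 6:33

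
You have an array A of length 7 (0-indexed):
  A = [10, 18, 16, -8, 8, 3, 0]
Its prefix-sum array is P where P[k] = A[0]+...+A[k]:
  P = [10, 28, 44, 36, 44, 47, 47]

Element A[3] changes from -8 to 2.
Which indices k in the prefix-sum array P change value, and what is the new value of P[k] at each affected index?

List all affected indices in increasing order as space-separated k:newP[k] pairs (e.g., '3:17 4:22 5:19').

Answer: 3:46 4:54 5:57 6:57

Derivation:
P[k] = A[0] + ... + A[k]
P[k] includes A[3] iff k >= 3
Affected indices: 3, 4, ..., 6; delta = 10
  P[3]: 36 + 10 = 46
  P[4]: 44 + 10 = 54
  P[5]: 47 + 10 = 57
  P[6]: 47 + 10 = 57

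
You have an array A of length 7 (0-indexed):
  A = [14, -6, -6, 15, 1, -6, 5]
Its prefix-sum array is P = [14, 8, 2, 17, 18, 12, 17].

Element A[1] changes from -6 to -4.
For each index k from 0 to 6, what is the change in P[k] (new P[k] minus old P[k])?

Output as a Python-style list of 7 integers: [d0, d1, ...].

Answer: [0, 2, 2, 2, 2, 2, 2]

Derivation:
Element change: A[1] -6 -> -4, delta = 2
For k < 1: P[k] unchanged, delta_P[k] = 0
For k >= 1: P[k] shifts by exactly 2
Delta array: [0, 2, 2, 2, 2, 2, 2]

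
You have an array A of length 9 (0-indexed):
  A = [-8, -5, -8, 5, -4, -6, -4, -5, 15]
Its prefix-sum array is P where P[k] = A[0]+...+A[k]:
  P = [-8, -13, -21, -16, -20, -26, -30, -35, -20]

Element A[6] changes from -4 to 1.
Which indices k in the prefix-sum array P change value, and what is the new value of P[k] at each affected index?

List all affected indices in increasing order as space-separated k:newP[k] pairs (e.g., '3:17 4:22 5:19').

P[k] = A[0] + ... + A[k]
P[k] includes A[6] iff k >= 6
Affected indices: 6, 7, ..., 8; delta = 5
  P[6]: -30 + 5 = -25
  P[7]: -35 + 5 = -30
  P[8]: -20 + 5 = -15

Answer: 6:-25 7:-30 8:-15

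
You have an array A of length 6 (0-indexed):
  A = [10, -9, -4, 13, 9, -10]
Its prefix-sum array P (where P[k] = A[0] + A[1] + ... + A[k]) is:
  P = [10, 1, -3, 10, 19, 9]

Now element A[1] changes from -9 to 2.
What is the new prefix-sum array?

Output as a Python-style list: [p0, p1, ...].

Answer: [10, 12, 8, 21, 30, 20]

Derivation:
Change: A[1] -9 -> 2, delta = 11
P[k] for k < 1: unchanged (A[1] not included)
P[k] for k >= 1: shift by delta = 11
  P[0] = 10 + 0 = 10
  P[1] = 1 + 11 = 12
  P[2] = -3 + 11 = 8
  P[3] = 10 + 11 = 21
  P[4] = 19 + 11 = 30
  P[5] = 9 + 11 = 20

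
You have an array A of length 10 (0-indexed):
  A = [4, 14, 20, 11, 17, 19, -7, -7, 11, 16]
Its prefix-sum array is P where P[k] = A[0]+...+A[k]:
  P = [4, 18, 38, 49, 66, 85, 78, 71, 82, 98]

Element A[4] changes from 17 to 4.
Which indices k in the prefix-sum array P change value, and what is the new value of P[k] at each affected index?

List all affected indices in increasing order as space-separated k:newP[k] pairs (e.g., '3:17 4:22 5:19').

Answer: 4:53 5:72 6:65 7:58 8:69 9:85

Derivation:
P[k] = A[0] + ... + A[k]
P[k] includes A[4] iff k >= 4
Affected indices: 4, 5, ..., 9; delta = -13
  P[4]: 66 + -13 = 53
  P[5]: 85 + -13 = 72
  P[6]: 78 + -13 = 65
  P[7]: 71 + -13 = 58
  P[8]: 82 + -13 = 69
  P[9]: 98 + -13 = 85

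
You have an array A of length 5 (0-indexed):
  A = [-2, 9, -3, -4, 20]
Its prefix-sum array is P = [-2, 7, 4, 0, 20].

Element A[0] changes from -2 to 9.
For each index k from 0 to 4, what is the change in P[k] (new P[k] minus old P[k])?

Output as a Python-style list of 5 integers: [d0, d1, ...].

Element change: A[0] -2 -> 9, delta = 11
For k < 0: P[k] unchanged, delta_P[k] = 0
For k >= 0: P[k] shifts by exactly 11
Delta array: [11, 11, 11, 11, 11]

Answer: [11, 11, 11, 11, 11]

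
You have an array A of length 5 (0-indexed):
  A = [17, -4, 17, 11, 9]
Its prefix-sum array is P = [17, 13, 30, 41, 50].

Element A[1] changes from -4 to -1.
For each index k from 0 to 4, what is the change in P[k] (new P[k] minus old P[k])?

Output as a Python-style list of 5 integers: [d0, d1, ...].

Answer: [0, 3, 3, 3, 3]

Derivation:
Element change: A[1] -4 -> -1, delta = 3
For k < 1: P[k] unchanged, delta_P[k] = 0
For k >= 1: P[k] shifts by exactly 3
Delta array: [0, 3, 3, 3, 3]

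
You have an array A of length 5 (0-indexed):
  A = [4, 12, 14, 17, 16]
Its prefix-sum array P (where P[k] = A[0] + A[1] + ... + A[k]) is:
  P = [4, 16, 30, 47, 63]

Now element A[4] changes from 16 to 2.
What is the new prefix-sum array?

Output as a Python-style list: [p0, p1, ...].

Change: A[4] 16 -> 2, delta = -14
P[k] for k < 4: unchanged (A[4] not included)
P[k] for k >= 4: shift by delta = -14
  P[0] = 4 + 0 = 4
  P[1] = 16 + 0 = 16
  P[2] = 30 + 0 = 30
  P[3] = 47 + 0 = 47
  P[4] = 63 + -14 = 49

Answer: [4, 16, 30, 47, 49]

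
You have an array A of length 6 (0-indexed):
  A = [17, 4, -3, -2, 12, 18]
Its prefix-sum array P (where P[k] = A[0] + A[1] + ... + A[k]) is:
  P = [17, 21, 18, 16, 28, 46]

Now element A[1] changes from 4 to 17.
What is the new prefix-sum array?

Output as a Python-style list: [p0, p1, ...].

Answer: [17, 34, 31, 29, 41, 59]

Derivation:
Change: A[1] 4 -> 17, delta = 13
P[k] for k < 1: unchanged (A[1] not included)
P[k] for k >= 1: shift by delta = 13
  P[0] = 17 + 0 = 17
  P[1] = 21 + 13 = 34
  P[2] = 18 + 13 = 31
  P[3] = 16 + 13 = 29
  P[4] = 28 + 13 = 41
  P[5] = 46 + 13 = 59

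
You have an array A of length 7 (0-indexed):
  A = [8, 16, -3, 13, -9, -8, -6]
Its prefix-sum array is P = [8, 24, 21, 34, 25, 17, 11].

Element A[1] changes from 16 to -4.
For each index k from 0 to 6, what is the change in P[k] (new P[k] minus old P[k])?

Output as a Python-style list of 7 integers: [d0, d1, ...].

Answer: [0, -20, -20, -20, -20, -20, -20]

Derivation:
Element change: A[1] 16 -> -4, delta = -20
For k < 1: P[k] unchanged, delta_P[k] = 0
For k >= 1: P[k] shifts by exactly -20
Delta array: [0, -20, -20, -20, -20, -20, -20]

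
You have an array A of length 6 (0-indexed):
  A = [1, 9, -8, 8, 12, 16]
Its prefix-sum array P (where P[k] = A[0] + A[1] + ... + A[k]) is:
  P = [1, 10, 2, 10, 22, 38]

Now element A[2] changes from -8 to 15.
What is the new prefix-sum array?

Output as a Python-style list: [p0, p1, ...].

Answer: [1, 10, 25, 33, 45, 61]

Derivation:
Change: A[2] -8 -> 15, delta = 23
P[k] for k < 2: unchanged (A[2] not included)
P[k] for k >= 2: shift by delta = 23
  P[0] = 1 + 0 = 1
  P[1] = 10 + 0 = 10
  P[2] = 2 + 23 = 25
  P[3] = 10 + 23 = 33
  P[4] = 22 + 23 = 45
  P[5] = 38 + 23 = 61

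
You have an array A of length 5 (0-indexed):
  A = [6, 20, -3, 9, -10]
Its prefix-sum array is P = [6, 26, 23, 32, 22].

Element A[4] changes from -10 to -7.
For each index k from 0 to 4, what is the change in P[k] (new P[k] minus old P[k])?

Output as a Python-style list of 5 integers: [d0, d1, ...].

Answer: [0, 0, 0, 0, 3]

Derivation:
Element change: A[4] -10 -> -7, delta = 3
For k < 4: P[k] unchanged, delta_P[k] = 0
For k >= 4: P[k] shifts by exactly 3
Delta array: [0, 0, 0, 0, 3]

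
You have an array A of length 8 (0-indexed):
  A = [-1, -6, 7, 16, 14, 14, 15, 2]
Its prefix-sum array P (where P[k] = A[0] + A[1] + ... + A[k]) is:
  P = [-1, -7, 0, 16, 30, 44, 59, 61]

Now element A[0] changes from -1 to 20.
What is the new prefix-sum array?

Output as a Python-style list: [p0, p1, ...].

Change: A[0] -1 -> 20, delta = 21
P[k] for k < 0: unchanged (A[0] not included)
P[k] for k >= 0: shift by delta = 21
  P[0] = -1 + 21 = 20
  P[1] = -7 + 21 = 14
  P[2] = 0 + 21 = 21
  P[3] = 16 + 21 = 37
  P[4] = 30 + 21 = 51
  P[5] = 44 + 21 = 65
  P[6] = 59 + 21 = 80
  P[7] = 61 + 21 = 82

Answer: [20, 14, 21, 37, 51, 65, 80, 82]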